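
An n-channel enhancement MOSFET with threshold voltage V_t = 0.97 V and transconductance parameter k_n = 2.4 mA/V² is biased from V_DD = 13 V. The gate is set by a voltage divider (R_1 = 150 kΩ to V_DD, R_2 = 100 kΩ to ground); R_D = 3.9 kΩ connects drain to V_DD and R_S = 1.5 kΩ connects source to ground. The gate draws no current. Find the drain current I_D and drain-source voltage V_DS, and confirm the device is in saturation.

I_D ≈ 2 mA, V_DS ≈ 2.4 V

V_G = V_DD·R_2/(R_1+R_2) = 13×100/250 = 5.2 V.
Assume saturation: I_D = (k_n/2)(V_GS − V_t)² with V_GS = V_G − I_D·R_S = 5.2 − 1.5·I_D.
Substituting gives 2.7·I_D² − 16.2·I_D + 21.5 = 0, with roots I_D = 1.97 or 4.04 mA.
The root I_D = 4.04 mA gives V_GS = -0.866 V ≤ V_t, so take I_D = 1.97 mA.
Then V_GS = 2.25 V and V_DS = V_DD − I_D(R_D+R_S) = 13 − 1.97×5.4 = 2.38 V.
Saturation requires V_DS ≥ V_GS − V_t = 1.28 V; 2.38 ≥ 1.28 ✓.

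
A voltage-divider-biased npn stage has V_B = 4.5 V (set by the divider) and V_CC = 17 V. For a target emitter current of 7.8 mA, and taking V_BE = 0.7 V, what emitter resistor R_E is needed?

R_E ≈ 0.49 kΩ

V_E = V_B − V_BE = 4.5 − 0.7 = 3.8 V.
R_E = V_E / I_E = 3.8 / 7.8 = 0.487 kΩ.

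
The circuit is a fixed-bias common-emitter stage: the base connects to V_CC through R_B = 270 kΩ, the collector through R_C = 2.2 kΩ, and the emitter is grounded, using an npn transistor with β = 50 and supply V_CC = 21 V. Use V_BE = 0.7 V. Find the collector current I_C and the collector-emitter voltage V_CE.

Base loop: V_CC = I_B·R_B + V_BE, so I_B = (21 − 0.7)/270 kΩ = 0.0752 mA.
In the active region I_C = β·I_B = 50 × 0.0752 = 3.76 mA.
Collector loop: V_CE = V_CC − I_C·R_C = 21 − 3.76×2.2 = 12.7 V.
Since V_CE = 12.7 V > V_CE(sat) ≈ 0.2 V, the transistor is in the active region as assumed.

I_C ≈ 3.8 mA, V_CE ≈ 13 V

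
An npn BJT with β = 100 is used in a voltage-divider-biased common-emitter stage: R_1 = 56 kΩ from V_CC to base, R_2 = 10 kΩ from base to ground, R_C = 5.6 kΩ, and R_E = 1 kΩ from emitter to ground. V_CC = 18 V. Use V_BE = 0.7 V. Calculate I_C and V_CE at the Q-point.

Thevenize the base divider: V_Th = V_CC·R_2/(R_1+R_2) = 18×10/66 = 2.73 V, R_Th = R_1‖R_2 = 8.48 kΩ.
Base-emitter loop: V_Th = I_B·R_Th + V_BE + (β+1)I_B·R_E, so I_B = (2.73 − 0.7) / (8.48 + 101×1) = 0.0185 mA.
I_C = β·I_B = 100×0.0185 = 1.85 mA, and I_E = (β+1)I_B = 1.87 mA.
V_CE = V_CC − I_C·R_C − I_E·R_E = 18 − 1.85×5.6 − 1.87×1 = 5.76 V.
V_CE = 5.76 V > 0.2 V confirms active-region operation.

I_C ≈ 1.9 mA, V_CE ≈ 5.8 V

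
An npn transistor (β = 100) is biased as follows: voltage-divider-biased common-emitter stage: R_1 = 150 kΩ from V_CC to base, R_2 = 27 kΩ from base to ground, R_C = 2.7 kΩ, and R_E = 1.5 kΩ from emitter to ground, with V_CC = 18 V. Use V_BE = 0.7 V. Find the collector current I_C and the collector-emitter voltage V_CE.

Thevenize the base divider: V_Th = V_CC·R_2/(R_1+R_2) = 18×27/177 = 2.75 V, R_Th = R_1‖R_2 = 22.9 kΩ.
Base-emitter loop: V_Th = I_B·R_Th + V_BE + (β+1)I_B·R_E, so I_B = (2.75 − 0.7) / (22.9 + 101×1.5) = 0.0117 mA.
I_C = β·I_B = 100×0.0117 = 1.17 mA, and I_E = (β+1)I_B = 1.18 mA.
V_CE = V_CC − I_C·R_C − I_E·R_E = 18 − 1.17×2.7 − 1.18×1.5 = 13.1 V.
V_CE = 13.1 V > 0.2 V confirms active-region operation.

I_C ≈ 1.2 mA, V_CE ≈ 13 V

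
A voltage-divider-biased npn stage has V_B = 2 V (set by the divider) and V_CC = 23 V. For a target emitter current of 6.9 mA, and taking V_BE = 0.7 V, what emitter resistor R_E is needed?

R_E ≈ 0.19 kΩ

V_E = V_B − V_BE = 2 − 0.7 = 1.3 V.
R_E = V_E / I_E = 1.3 / 6.9 = 0.188 kΩ.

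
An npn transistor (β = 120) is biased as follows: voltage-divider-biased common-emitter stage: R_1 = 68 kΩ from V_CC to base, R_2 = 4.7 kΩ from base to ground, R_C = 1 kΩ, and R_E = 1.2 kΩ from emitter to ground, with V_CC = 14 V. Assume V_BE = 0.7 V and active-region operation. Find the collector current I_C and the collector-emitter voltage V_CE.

Thevenize the base divider: V_Th = V_CC·R_2/(R_1+R_2) = 14×4.7/72.7 = 0.905 V, R_Th = R_1‖R_2 = 4.4 kΩ.
Base-emitter loop: V_Th = I_B·R_Th + V_BE + (β+1)I_B·R_E, so I_B = (0.905 − 0.7) / (4.4 + 121×1.2) = 0.00137 mA.
I_C = β·I_B = 120×0.00137 = 0.165 mA, and I_E = (β+1)I_B = 0.166 mA.
V_CE = V_CC − I_C·R_C − I_E·R_E = 14 − 0.165×1 − 0.166×1.2 = 13.6 V.
V_CE = 13.6 V > 0.2 V confirms active-region operation.

I_C ≈ 0.16 mA, V_CE ≈ 14 V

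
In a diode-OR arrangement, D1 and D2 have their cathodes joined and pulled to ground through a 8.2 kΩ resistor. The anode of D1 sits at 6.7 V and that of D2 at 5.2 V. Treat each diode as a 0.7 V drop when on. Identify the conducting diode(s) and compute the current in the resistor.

Assume both conduct. Then node N would need to be at both 6.7−0.7 = 6 V and 5.2−0.7 = 4.5 V, which is impossible.
Assume only D1 conducts: V_N = 6.7 − 0.7 = 6 V, so I_R = 6/8.2 = 0.732 mA.
Check D2: its anode-to-cathode voltage is 5.2 − 6 = -0.8 V < 0.7 V, so it is off. The assumption is consistent.

Only D1 conducts; I_R ≈ 0.73 mA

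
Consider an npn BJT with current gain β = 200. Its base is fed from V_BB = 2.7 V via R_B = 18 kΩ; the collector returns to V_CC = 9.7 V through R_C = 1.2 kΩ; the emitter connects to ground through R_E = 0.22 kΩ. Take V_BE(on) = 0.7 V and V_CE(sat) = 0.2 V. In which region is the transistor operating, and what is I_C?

active; I_C ≈ 6.4 mA

Assume active. Base-emitter loop: I_B = (V_BB − V_BE)/(R_B + (β+1)R_E) = (2.7 − 0.7)/(18 + 201×0.22) = 0.0321 mA.
I_C = β·I_B = 200×0.0321 = 6.43 mA.
V_CE = V_CC − I_C·R_C − I_E·R_E = 9.7 − 6.43×1.2 − 6.46×0.22 = 0.564 V > V_CE(sat), so the active-region assumption holds.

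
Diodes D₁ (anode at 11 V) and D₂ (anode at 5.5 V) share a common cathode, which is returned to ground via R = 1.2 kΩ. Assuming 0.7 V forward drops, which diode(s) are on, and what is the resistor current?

Only D₁ conducts; I_R ≈ 8.6 mA

Assume both conduct. Then node N would need to be at both 11−0.7 = 10.3 V and 5.5−0.7 = 4.8 V, which is impossible.
Assume only D₁ conducts: V_N = 11 − 0.7 = 10.3 V, so I_R = 10.3/1.2 = 8.58 mA.
Check D₂: its anode-to-cathode voltage is 5.5 − 10.3 = -4.8 V < 0.7 V, so it is off. The assumption is consistent.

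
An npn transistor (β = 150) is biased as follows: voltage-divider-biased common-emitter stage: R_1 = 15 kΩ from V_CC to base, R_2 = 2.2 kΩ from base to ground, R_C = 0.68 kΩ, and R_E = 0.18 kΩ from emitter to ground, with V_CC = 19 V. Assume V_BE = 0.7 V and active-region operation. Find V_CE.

V_CE ≈ 11 V

Thevenize the base divider: V_Th = V_CC·R_2/(R_1+R_2) = 19×2.2/17.2 = 2.43 V, R_Th = R_1‖R_2 = 1.92 kΩ.
Base-emitter loop: V_Th = I_B·R_Th + V_BE + (β+1)I_B·R_E, so I_B = (2.43 − 0.7) / (1.92 + 151×0.18) = 0.0595 mA.
I_C = β·I_B = 150×0.0595 = 8.92 mA, and I_E = (β+1)I_B = 8.98 mA.
V_CE = V_CC − I_C·R_C − I_E·R_E = 19 − 8.92×0.68 − 8.98×0.18 = 11.3 V.
V_CE = 11.3 V > 0.2 V confirms active-region operation.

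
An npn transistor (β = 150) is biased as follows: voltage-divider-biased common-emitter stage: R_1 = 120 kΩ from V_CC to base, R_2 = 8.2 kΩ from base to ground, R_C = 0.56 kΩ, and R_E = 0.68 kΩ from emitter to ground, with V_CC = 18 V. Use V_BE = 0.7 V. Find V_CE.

Thevenize the base divider: V_Th = V_CC·R_2/(R_1+R_2) = 18×8.2/128 = 1.15 V, R_Th = R_1‖R_2 = 7.68 kΩ.
Base-emitter loop: V_Th = I_B·R_Th + V_BE + (β+1)I_B·R_E, so I_B = (1.15 − 0.7) / (7.68 + 151×0.68) = 0.00409 mA.
I_C = β·I_B = 150×0.00409 = 0.613 mA, and I_E = (β+1)I_B = 0.618 mA.
V_CE = V_CC − I_C·R_C − I_E·R_E = 18 − 0.613×0.56 − 0.618×0.68 = 17.2 V.
V_CE = 17.2 V > 0.2 V confirms active-region operation.

V_CE ≈ 17 V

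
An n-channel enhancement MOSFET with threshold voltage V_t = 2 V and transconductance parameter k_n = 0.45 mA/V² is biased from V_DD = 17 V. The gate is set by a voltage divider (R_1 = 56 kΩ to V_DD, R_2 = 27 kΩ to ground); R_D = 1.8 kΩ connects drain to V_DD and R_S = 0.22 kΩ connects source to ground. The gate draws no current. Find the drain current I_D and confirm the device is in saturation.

V_G = V_DD·R_2/(R_1+R_2) = 17×27/83 = 5.53 V.
Assume saturation: I_D = (k_n/2)(V_GS − V_t)² with V_GS = V_G − I_D·R_S = 5.53 − 0.22·I_D.
Substituting gives 0.0109·I_D² − 1.35·I_D + 2.8 = 0, with roots I_D = 2.11 or 122 mA.
The root I_D = 122 mA gives V_GS = -21.3 V ≤ V_t, so take I_D = 2.11 mA.
Then V_GS = 5.07 V and V_DS = V_DD − I_D(R_D+R_S) = 17 − 2.11×2.02 = 12.7 V.
Saturation requires V_DS ≥ V_GS − V_t = 3.07 V; 12.7 ≥ 3.07 ✓.

I_D ≈ 2.1 mA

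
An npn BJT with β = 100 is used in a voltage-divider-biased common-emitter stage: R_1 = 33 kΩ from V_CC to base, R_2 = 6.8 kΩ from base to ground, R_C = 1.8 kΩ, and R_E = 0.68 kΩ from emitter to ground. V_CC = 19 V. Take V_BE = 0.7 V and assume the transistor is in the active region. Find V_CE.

V_CE ≈ 10 V

Thevenize the base divider: V_Th = V_CC·R_2/(R_1+R_2) = 19×6.8/39.8 = 3.25 V, R_Th = R_1‖R_2 = 5.64 kΩ.
Base-emitter loop: V_Th = I_B·R_Th + V_BE + (β+1)I_B·R_E, so I_B = (3.25 − 0.7) / (5.64 + 101×0.68) = 0.0343 mA.
I_C = β·I_B = 100×0.0343 = 3.43 mA, and I_E = (β+1)I_B = 3.46 mA.
V_CE = V_CC − I_C·R_C − I_E·R_E = 19 − 3.43×1.8 − 3.46×0.68 = 10.5 V.
V_CE = 10.5 V > 0.2 V confirms active-region operation.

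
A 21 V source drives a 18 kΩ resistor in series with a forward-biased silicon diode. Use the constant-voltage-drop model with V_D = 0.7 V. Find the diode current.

I ≈ 1.1 mA

KVL around the loop: 21 = V_D + I·R = 0.7 + I × 18 kΩ.
So I = (21 − 0.7) / 18 kΩ = 20.3 / 18 = 1.13 mA.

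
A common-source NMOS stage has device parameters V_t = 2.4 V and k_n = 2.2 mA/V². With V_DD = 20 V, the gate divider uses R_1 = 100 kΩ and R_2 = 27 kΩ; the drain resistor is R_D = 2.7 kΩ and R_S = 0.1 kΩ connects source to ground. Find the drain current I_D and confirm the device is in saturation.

V_G = V_DD·R_2/(R_1+R_2) = 20×27/127 = 4.25 V.
Assume saturation: I_D = (k_n/2)(V_GS − V_t)² with V_GS = V_G − I_D·R_S = 4.25 − 0.1·I_D.
Substituting gives 0.011·I_D² − 1.41·I_D + 3.77 = 0, with roots I_D = 2.74 or 125 mA.
The root I_D = 125 mA gives V_GS = -8.27 V ≤ V_t, so take I_D = 2.74 mA.
Then V_GS = 3.98 V and V_DS = V_DD − I_D(R_D+R_S) = 20 − 2.74×2.8 = 12.3 V.
Saturation requires V_DS ≥ V_GS − V_t = 1.58 V; 12.3 ≥ 1.58 ✓.

I_D ≈ 2.7 mA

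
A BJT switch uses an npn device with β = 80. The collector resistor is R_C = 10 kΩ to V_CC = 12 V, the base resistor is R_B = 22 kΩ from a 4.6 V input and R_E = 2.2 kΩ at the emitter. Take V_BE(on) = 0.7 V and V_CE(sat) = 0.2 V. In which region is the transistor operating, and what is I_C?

saturation; I_C ≈ 0.95 mA

Assume active: I_B = (4.6 − 0.7)/(22 + 81×2.2) = 0.0195 mA, I_C = β·I_B = 1.56 mA.
Then V_CE = 12 − 1.56×10 − 1.58×2.2 = -7.06 V < 0.2 V — the active assumption fails.
Re-solve with V_CE = 0.2 V. KCL at the emitter: V_E/R_E = (V_BB−0.7−V_E)/R_B + (V_CC−0.2−V_E)/R_C, giving V_E = 2.26 V.
I_C = (V_CC − 0.2 − V_E)/R_C = (11.8 − 2.26)/10 = 0.954 mA.
Check: I_B = (3.9 − 2.26)/22 = 0.0744 mA, and β·I_B = 5.96 mA > I_C, confirming saturation.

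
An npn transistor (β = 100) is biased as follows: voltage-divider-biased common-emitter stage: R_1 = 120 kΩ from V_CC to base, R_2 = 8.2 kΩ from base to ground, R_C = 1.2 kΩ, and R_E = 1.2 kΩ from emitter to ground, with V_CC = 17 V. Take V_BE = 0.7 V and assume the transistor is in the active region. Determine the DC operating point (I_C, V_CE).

I_C ≈ 0.3 mA, V_CE ≈ 16 V

Thevenize the base divider: V_Th = V_CC·R_2/(R_1+R_2) = 17×8.2/128 = 1.09 V, R_Th = R_1‖R_2 = 7.68 kΩ.
Base-emitter loop: V_Th = I_B·R_Th + V_BE + (β+1)I_B·R_E, so I_B = (1.09 − 0.7) / (7.68 + 101×1.2) = 0.00301 mA.
I_C = β·I_B = 100×0.00301 = 0.301 mA, and I_E = (β+1)I_B = 0.304 mA.
V_CE = V_CC − I_C·R_C − I_E·R_E = 17 − 0.301×1.2 − 0.304×1.2 = 16.3 V.
V_CE = 16.3 V > 0.2 V confirms active-region operation.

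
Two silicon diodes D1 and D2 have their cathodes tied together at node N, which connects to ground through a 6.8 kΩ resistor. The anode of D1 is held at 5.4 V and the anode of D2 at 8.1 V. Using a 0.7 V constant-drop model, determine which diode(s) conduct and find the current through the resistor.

Only D2 conducts; I_R ≈ 1.1 mA

Assume both conduct. Then node N would need to be at both 5.4−0.7 = 4.7 V and 8.1−0.7 = 7.4 V, which is impossible.
Assume only D2 conducts: V_N = 8.1 − 0.7 = 7.4 V, so I_R = 7.4/6.8 = 1.09 mA.
Check D1: its anode-to-cathode voltage is 5.4 − 7.4 = -2 V < 0.7 V, so it is off. The assumption is consistent.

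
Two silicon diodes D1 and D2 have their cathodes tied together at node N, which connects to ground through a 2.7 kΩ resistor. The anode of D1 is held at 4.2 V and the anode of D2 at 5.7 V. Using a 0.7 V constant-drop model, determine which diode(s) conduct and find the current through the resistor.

Assume both conduct. Then node N would need to be at both 4.2−0.7 = 3.5 V and 5.7−0.7 = 5 V, which is impossible.
Assume only D2 conducts: V_N = 5.7 − 0.7 = 5 V, so I_R = 5/2.7 = 1.85 mA.
Check D1: its anode-to-cathode voltage is 4.2 − 5 = -0.8 V < 0.7 V, so it is off. The assumption is consistent.

Only D2 conducts; I_R ≈ 1.9 mA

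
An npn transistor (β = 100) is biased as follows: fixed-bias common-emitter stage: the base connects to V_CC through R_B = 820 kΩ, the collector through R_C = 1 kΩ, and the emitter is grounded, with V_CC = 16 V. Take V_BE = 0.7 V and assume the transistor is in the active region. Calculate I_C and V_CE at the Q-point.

Base loop: V_CC = I_B·R_B + V_BE, so I_B = (16 − 0.7)/820 kΩ = 0.0187 mA.
In the active region I_C = β·I_B = 100 × 0.0187 = 1.87 mA.
Collector loop: V_CE = V_CC − I_C·R_C = 16 − 1.87×1 = 14.1 V.
Since V_CE = 14.1 V > V_CE(sat) ≈ 0.2 V, the transistor is in the active region as assumed.

I_C ≈ 1.9 mA, V_CE ≈ 14 V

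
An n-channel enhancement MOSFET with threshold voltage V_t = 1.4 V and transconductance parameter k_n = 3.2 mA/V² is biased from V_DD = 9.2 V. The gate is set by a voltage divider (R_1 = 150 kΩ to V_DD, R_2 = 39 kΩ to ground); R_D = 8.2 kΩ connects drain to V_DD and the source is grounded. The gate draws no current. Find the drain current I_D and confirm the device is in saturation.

V_G = V_DD·R_2/(R_1+R_2) = 9.2×39/189 = 1.9 V. With the source grounded, V_GS = V_G = 1.9 V.
Assume saturation: I_D = (k_n/2)(V_GS − V_t)² = (3.2/2)×(1.9 − 1.4)² = 1.6×0.498² = 0.397 mA.
V_DS = V_DD − I_D·R_D = 9.2 − 0.397×8.2 = 5.94 V.
Saturation requires V_DS ≥ V_GS − V_t = 0.498 V; 5.94 ≥ 0.498 ✓.

I_D ≈ 0.4 mA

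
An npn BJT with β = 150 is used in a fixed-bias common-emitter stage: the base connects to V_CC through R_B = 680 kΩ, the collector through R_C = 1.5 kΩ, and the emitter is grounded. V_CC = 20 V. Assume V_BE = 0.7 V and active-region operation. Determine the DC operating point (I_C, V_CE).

Base loop: V_CC = I_B·R_B + V_BE, so I_B = (20 − 0.7)/680 kΩ = 0.0284 mA.
In the active region I_C = β·I_B = 150 × 0.0284 = 4.26 mA.
Collector loop: V_CE = V_CC − I_C·R_C = 20 − 4.26×1.5 = 13.6 V.
Since V_CE = 13.6 V > V_CE(sat) ≈ 0.2 V, the transistor is in the active region as assumed.

I_C ≈ 4.3 mA, V_CE ≈ 14 V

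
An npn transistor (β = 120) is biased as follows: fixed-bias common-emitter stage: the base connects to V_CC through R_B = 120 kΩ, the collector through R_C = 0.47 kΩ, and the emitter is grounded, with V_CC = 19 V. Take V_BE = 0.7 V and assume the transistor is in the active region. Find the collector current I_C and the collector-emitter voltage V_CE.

I_C ≈ 18 mA, V_CE ≈ 10 V

Base loop: V_CC = I_B·R_B + V_BE, so I_B = (19 − 0.7)/120 kΩ = 0.152 mA.
In the active region I_C = β·I_B = 120 × 0.152 = 18.3 mA.
Collector loop: V_CE = V_CC − I_C·R_C = 19 − 18.3×0.47 = 10.4 V.
Since V_CE = 10.4 V > V_CE(sat) ≈ 0.2 V, the transistor is in the active region as assumed.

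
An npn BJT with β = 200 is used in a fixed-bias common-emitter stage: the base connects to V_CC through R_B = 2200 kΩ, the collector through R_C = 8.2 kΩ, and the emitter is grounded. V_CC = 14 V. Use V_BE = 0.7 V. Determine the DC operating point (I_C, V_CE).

I_C ≈ 1.2 mA, V_CE ≈ 4.1 V

Base loop: V_CC = I_B·R_B + V_BE, so I_B = (14 − 0.7)/2200 kΩ = 0.00605 mA.
In the active region I_C = β·I_B = 200 × 0.00605 = 1.21 mA.
Collector loop: V_CE = V_CC − I_C·R_C = 14 − 1.21×8.2 = 4.09 V.
Since V_CE = 4.09 V > V_CE(sat) ≈ 0.2 V, the transistor is in the active region as assumed.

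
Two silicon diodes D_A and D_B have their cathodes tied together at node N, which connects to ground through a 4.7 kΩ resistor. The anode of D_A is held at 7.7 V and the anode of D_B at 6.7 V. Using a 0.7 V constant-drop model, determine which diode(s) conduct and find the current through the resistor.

Assume both conduct. Then node N would need to be at both 7.7−0.7 = 7 V and 6.7−0.7 = 6 V, which is impossible.
Assume only D_A conducts: V_N = 7.7 − 0.7 = 7 V, so I_R = 7/4.7 = 1.49 mA.
Check D_B: its anode-to-cathode voltage is 6.7 − 7 = -0.3 V < 0.7 V, so it is off. The assumption is consistent.

Only D_A conducts; I_R ≈ 1.5 mA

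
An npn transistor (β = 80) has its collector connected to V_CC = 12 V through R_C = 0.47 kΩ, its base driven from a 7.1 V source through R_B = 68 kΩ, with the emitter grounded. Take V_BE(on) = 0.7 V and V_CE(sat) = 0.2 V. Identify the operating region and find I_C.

active; I_C ≈ 7.5 mA

Assume active. Base-emitter loop: I_B = (V_BB − V_BE)/R_B = (7.1 − 0.7)/68 = 0.0941 mA.
I_C = β·I_B = 80×0.0941 = 7.53 mA.
V_CE = V_CC − I_C·R_C = 12 − 7.53×0.47 = 8.46 V > V_CE(sat), so the active-region assumption holds.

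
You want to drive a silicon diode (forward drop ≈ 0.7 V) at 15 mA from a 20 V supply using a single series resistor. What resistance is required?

The resistor drops V_S − V_D = 20 − 0.7 = 19.3 V at 15 mA.
R = 19.3 V / 15 mA = 1.29 kΩ.

R ≈ 1.3 kΩ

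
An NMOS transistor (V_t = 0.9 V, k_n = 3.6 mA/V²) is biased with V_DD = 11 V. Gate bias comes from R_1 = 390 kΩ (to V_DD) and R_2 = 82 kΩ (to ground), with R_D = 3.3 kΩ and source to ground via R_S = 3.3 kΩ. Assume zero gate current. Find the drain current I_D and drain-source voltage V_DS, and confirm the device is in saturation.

V_G = V_DD·R_2/(R_1+R_2) = 11×82/472 = 1.91 V.
Assume saturation: I_D = (k_n/2)(V_GS − V_t)² with V_GS = V_G − I_D·R_S = 1.91 − 3.3·I_D.
Substituting gives 19.6·I_D² − 13·I_D + 1.84 = 0, with roots I_D = 0.204 or 0.459 mA.
The root I_D = 0.459 mA gives V_GS = 0.395 V ≤ V_t, so take I_D = 0.204 mA.
Then V_GS = 1.24 V and V_DS = V_DD − I_D(R_D+R_S) = 11 − 0.204×6.6 = 9.65 V.
Saturation requires V_DS ≥ V_GS − V_t = 0.337 V; 9.65 ≥ 0.337 ✓.

I_D ≈ 0.2 mA, V_DS ≈ 9.7 V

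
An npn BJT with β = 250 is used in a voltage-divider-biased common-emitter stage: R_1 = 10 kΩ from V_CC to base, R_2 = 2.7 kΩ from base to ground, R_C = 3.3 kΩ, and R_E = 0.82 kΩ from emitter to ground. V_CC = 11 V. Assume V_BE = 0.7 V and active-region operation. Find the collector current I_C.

Thevenize the base divider: V_Th = V_CC·R_2/(R_1+R_2) = 11×2.7/12.7 = 2.34 V, R_Th = R_1‖R_2 = 2.13 kΩ.
Base-emitter loop: V_Th = I_B·R_Th + V_BE + (β+1)I_B·R_E, so I_B = (2.34 − 0.7) / (2.13 + 251×0.82) = 0.00788 mA.
I_C = β·I_B = 250×0.00788 = 1.97 mA, and I_E = (β+1)I_B = 1.98 mA.
V_CE = V_CC − I_C·R_C − I_E·R_E = 11 − 1.97×3.3 − 1.98×0.82 = 2.88 V.
V_CE = 2.88 V > 0.2 V confirms active-region operation.

I_C ≈ 2 mA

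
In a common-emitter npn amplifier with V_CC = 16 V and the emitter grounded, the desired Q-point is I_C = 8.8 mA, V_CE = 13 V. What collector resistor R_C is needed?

Collector loop: V_CC = I_C·R_C + V_CE.
R_C = (V_CC − V_CE)/I_C = (16 − 13)/8.8 = 0.341 kΩ.

R_C ≈ 0.34 kΩ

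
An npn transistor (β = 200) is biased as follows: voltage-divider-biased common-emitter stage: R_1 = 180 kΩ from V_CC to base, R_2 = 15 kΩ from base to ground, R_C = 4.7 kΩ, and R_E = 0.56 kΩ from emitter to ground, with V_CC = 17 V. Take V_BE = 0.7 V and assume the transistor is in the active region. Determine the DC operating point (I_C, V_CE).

I_C ≈ 0.96 mA, V_CE ≈ 12 V

Thevenize the base divider: V_Th = V_CC·R_2/(R_1+R_2) = 17×15/195 = 1.31 V, R_Th = R_1‖R_2 = 13.8 kΩ.
Base-emitter loop: V_Th = I_B·R_Th + V_BE + (β+1)I_B·R_E, so I_B = (1.31 − 0.7) / (13.8 + 201×0.56) = 0.00481 mA.
I_C = β·I_B = 200×0.00481 = 0.961 mA, and I_E = (β+1)I_B = 0.966 mA.
V_CE = V_CC − I_C·R_C − I_E·R_E = 17 − 0.961×4.7 − 0.966×0.56 = 11.9 V.
V_CE = 11.9 V > 0.2 V confirms active-region operation.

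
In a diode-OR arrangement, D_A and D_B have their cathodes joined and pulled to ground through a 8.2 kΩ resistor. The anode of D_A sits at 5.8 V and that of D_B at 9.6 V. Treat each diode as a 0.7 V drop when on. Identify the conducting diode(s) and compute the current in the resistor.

Assume both conduct. Then node N would need to be at both 5.8−0.7 = 5.1 V and 9.6−0.7 = 8.9 V, which is impossible.
Assume only D_B conducts: V_N = 9.6 − 0.7 = 8.9 V, so I_R = 8.9/8.2 = 1.09 mA.
Check D_A: its anode-to-cathode voltage is 5.8 − 8.9 = -3.1 V < 0.7 V, so it is off. The assumption is consistent.

Only D_B conducts; I_R ≈ 1.1 mA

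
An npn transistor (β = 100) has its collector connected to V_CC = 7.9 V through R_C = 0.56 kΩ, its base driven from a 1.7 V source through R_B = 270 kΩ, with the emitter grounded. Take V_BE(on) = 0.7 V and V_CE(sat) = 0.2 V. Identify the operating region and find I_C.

Assume active. Base-emitter loop: I_B = (V_BB − V_BE)/R_B = (1.7 − 0.7)/270 = 0.0037 mA.
I_C = β·I_B = 100×0.0037 = 0.37 mA.
V_CE = V_CC − I_C·R_C = 7.9 − 0.37×0.56 = 7.69 V > V_CE(sat), so the active-region assumption holds.

active; I_C ≈ 0.37 mA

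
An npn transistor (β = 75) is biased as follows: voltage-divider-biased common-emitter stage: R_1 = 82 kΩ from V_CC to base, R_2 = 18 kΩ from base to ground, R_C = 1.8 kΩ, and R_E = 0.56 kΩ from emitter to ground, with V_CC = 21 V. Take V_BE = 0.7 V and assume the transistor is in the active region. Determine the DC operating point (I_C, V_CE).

I_C ≈ 4 mA, V_CE ≈ 11 V

Thevenize the base divider: V_Th = V_CC·R_2/(R_1+R_2) = 21×18/100 = 3.78 V, R_Th = R_1‖R_2 = 14.8 kΩ.
Base-emitter loop: V_Th = I_B·R_Th + V_BE + (β+1)I_B·R_E, so I_B = (3.78 − 0.7) / (14.8 + 76×0.56) = 0.0537 mA.
I_C = β·I_B = 75×0.0537 = 4.03 mA, and I_E = (β+1)I_B = 4.08 mA.
V_CE = V_CC − I_C·R_C − I_E·R_E = 21 − 4.03×1.8 − 4.08×0.56 = 11.5 V.
V_CE = 11.5 V > 0.2 V confirms active-region operation.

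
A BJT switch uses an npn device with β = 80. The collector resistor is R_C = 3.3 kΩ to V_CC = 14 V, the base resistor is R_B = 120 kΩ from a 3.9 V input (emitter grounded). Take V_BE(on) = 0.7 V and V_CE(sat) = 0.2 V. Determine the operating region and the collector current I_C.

active; I_C ≈ 2.1 mA

Assume active. Base-emitter loop: I_B = (V_BB − V_BE)/R_B = (3.9 − 0.7)/120 = 0.0267 mA.
I_C = β·I_B = 80×0.0267 = 2.13 mA.
V_CE = V_CC − I_C·R_C = 14 − 2.13×3.3 = 6.96 V > V_CE(sat), so the active-region assumption holds.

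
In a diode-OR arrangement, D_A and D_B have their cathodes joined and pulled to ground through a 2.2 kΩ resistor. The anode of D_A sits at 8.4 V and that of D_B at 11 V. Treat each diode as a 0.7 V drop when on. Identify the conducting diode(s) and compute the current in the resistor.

Only D_B conducts; I_R ≈ 4.7 mA

Assume both conduct. Then node N would need to be at both 8.4−0.7 = 7.7 V and 11−0.7 = 10.3 V, which is impossible.
Assume only D_B conducts: V_N = 11 − 0.7 = 10.3 V, so I_R = 10.3/2.2 = 4.68 mA.
Check D_A: its anode-to-cathode voltage is 8.4 − 10.3 = -1.9 V < 0.7 V, so it is off. The assumption is consistent.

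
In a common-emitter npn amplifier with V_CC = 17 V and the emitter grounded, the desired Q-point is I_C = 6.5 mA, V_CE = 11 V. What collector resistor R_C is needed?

R_C ≈ 0.92 kΩ

Collector loop: V_CC = I_C·R_C + V_CE.
R_C = (V_CC − V_CE)/I_C = (17 − 11)/6.5 = 0.923 kΩ.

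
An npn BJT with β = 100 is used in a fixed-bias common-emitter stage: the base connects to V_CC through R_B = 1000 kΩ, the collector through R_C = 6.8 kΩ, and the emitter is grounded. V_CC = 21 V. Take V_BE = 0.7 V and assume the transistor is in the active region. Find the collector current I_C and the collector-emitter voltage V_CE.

Base loop: V_CC = I_B·R_B + V_BE, so I_B = (21 − 0.7)/1000 kΩ = 0.0203 mA.
In the active region I_C = β·I_B = 100 × 0.0203 = 2.03 mA.
Collector loop: V_CE = V_CC − I_C·R_C = 21 − 2.03×6.8 = 7.2 V.
Since V_CE = 7.2 V > V_CE(sat) ≈ 0.2 V, the transistor is in the active region as assumed.

I_C ≈ 2 mA, V_CE ≈ 7.2 V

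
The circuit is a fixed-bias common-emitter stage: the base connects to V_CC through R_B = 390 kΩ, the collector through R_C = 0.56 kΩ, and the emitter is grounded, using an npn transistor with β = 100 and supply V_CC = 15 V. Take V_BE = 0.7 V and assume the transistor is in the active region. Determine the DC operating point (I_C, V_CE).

Base loop: V_CC = I_B·R_B + V_BE, so I_B = (15 − 0.7)/390 kΩ = 0.0367 mA.
In the active region I_C = β·I_B = 100 × 0.0367 = 3.67 mA.
Collector loop: V_CE = V_CC − I_C·R_C = 15 − 3.67×0.56 = 12.9 V.
Since V_CE = 12.9 V > V_CE(sat) ≈ 0.2 V, the transistor is in the active region as assumed.

I_C ≈ 3.7 mA, V_CE ≈ 13 V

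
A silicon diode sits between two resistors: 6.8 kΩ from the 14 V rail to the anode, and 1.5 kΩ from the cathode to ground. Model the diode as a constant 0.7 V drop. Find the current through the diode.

The two resistors are in series with the diode, so KVL gives 14 = I·6.8 + 0.7 + I·1.5.
I = (14 − 0.7) / (6.8 + 1.5) kΩ = 13.3 / 8.3 = 1.6 mA.

I ≈ 1.6 mA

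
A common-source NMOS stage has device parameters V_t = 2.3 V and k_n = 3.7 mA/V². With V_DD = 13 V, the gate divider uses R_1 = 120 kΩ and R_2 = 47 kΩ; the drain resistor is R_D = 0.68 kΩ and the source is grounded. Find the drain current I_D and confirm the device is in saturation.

V_G = V_DD·R_2/(R_1+R_2) = 13×47/167 = 3.66 V. With the source grounded, V_GS = V_G = 3.66 V.
Assume saturation: I_D = (k_n/2)(V_GS − V_t)² = (3.7/2)×(3.66 − 2.3)² = 1.85×1.36² = 3.42 mA.
V_DS = V_DD − I_D·R_D = 13 − 3.42×0.68 = 10.7 V.
Saturation requires V_DS ≥ V_GS − V_t = 1.36 V; 10.7 ≥ 1.36 ✓.

I_D ≈ 3.4 mA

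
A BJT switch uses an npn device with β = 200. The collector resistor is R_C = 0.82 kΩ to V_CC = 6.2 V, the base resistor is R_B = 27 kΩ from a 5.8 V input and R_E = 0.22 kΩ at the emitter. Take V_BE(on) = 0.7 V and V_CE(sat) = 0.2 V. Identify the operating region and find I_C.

saturation; I_C ≈ 5.7 mA

Assume active: I_B = (5.8 − 0.7)/(27 + 201×0.22) = 0.0716 mA, I_C = β·I_B = 14.3 mA.
Then V_CE = 6.2 − 14.3×0.82 − 14.4×0.22 = -8.71 V < 0.2 V — the active assumption fails.
Re-solve with V_CE = 0.2 V. KCL at the emitter: V_E/R_E = (V_BB−0.7−V_E)/R_B + (V_CC−0.2−V_E)/R_C, giving V_E = 1.29 V.
I_C = (V_CC − 0.2 − V_E)/R_C = (6 − 1.29)/0.82 = 5.74 mA.
Check: I_B = (5.1 − 1.29)/27 = 0.141 mA, and β·I_B = 28.2 mA > I_C, confirming saturation.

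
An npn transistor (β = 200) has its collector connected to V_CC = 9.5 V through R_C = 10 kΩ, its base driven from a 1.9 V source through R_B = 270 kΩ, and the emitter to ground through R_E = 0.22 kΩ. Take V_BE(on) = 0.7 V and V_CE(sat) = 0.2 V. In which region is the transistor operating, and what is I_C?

Assume active. Base-emitter loop: I_B = (V_BB − V_BE)/(R_B + (β+1)R_E) = (1.9 − 0.7)/(270 + 201×0.22) = 0.00382 mA.
I_C = β·I_B = 200×0.00382 = 0.764 mA.
V_CE = V_CC − I_C·R_C − I_E·R_E = 9.5 − 0.764×10 − 0.768×0.22 = 1.69 V > V_CE(sat), so the active-region assumption holds.

active; I_C ≈ 0.76 mA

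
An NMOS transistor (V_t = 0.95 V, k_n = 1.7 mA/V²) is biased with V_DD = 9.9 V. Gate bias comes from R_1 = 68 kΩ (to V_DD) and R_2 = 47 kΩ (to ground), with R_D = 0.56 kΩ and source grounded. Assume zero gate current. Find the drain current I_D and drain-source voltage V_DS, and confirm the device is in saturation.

V_G = V_DD·R_2/(R_1+R_2) = 9.9×47/115 = 4.05 V. With the source grounded, V_GS = V_G = 4.05 V.
Assume saturation: I_D = (k_n/2)(V_GS − V_t)² = (1.7/2)×(4.05 − 0.95)² = 0.85×3.1² = 8.15 mA.
V_DS = V_DD − I_D·R_D = 9.9 − 8.15×0.56 = 5.34 V.
Saturation requires V_DS ≥ V_GS − V_t = 3.1 V; 5.34 ≥ 3.1 ✓.

I_D ≈ 8.1 mA, V_DS ≈ 5.3 V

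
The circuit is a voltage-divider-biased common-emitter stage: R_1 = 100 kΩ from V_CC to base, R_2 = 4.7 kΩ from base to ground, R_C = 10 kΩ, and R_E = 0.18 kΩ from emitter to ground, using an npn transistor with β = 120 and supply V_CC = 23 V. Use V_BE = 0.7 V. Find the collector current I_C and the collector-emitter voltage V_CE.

Thevenize the base divider: V_Th = V_CC·R_2/(R_1+R_2) = 23×4.7/105 = 1.03 V, R_Th = R_1‖R_2 = 4.49 kΩ.
Base-emitter loop: V_Th = I_B·R_Th + V_BE + (β+1)I_B·R_E, so I_B = (1.03 − 0.7) / (4.49 + 121×0.18) = 0.0127 mA.
I_C = β·I_B = 120×0.0127 = 1.52 mA, and I_E = (β+1)I_B = 1.53 mA.
V_CE = V_CC − I_C·R_C − I_E·R_E = 23 − 1.52×10 − 1.53×0.18 = 7.54 V.
V_CE = 7.54 V > 0.2 V confirms active-region operation.

I_C ≈ 1.5 mA, V_CE ≈ 7.5 V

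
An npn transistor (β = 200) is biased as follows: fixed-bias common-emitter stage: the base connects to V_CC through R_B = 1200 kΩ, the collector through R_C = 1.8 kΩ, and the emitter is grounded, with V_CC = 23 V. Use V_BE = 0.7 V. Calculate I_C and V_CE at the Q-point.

Base loop: V_CC = I_B·R_B + V_BE, so I_B = (23 − 0.7)/1200 kΩ = 0.0186 mA.
In the active region I_C = β·I_B = 200 × 0.0186 = 3.72 mA.
Collector loop: V_CE = V_CC − I_C·R_C = 23 − 3.72×1.8 = 16.3 V.
Since V_CE = 16.3 V > V_CE(sat) ≈ 0.2 V, the transistor is in the active region as assumed.

I_C ≈ 3.7 mA, V_CE ≈ 16 V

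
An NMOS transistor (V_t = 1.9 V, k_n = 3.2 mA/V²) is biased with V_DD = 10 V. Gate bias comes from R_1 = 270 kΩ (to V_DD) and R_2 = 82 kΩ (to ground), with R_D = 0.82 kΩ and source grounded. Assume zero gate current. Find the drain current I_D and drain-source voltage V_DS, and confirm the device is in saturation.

I_D ≈ 0.3 mA, V_DS ≈ 9.8 V

V_G = V_DD·R_2/(R_1+R_2) = 10×82/352 = 2.33 V. With the source grounded, V_GS = V_G = 2.33 V.
Assume saturation: I_D = (k_n/2)(V_GS − V_t)² = (3.2/2)×(2.33 − 1.9)² = 1.6×0.43² = 0.295 mA.
V_DS = V_DD − I_D·R_D = 10 − 0.295×0.82 = 9.76 V.
Saturation requires V_DS ≥ V_GS − V_t = 0.43 V; 9.76 ≥ 0.43 ✓.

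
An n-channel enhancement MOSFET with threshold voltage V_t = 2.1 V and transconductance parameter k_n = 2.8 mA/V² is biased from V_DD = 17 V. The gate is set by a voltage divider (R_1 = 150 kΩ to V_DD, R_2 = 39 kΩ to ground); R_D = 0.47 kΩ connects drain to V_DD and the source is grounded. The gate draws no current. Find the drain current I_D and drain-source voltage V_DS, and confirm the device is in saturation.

V_G = V_DD·R_2/(R_1+R_2) = 17×39/189 = 3.51 V. With the source grounded, V_GS = V_G = 3.51 V.
Assume saturation: I_D = (k_n/2)(V_GS − V_t)² = (2.8/2)×(3.51 − 2.1)² = 1.4×1.41² = 2.78 mA.
V_DS = V_DD − I_D·R_D = 17 − 2.78×0.47 = 15.7 V.
Saturation requires V_DS ≥ V_GS − V_t = 1.41 V; 15.7 ≥ 1.41 ✓.

I_D ≈ 2.8 mA, V_DS ≈ 16 V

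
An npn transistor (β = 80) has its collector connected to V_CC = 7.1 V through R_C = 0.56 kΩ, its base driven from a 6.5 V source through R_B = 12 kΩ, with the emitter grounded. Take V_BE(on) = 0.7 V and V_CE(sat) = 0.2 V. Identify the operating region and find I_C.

saturation; I_C ≈ 12 mA

Assume active: I_B = (6.5 − 0.7)/12 = 0.483 mA, giving I_C = β·I_B = 38.7 mA.
But then V_CE = 7.1 − 38.7×0.56 = -14.6 V < V_CE(sat) = 0.2 V — impossible in the active region.
So the transistor is saturated. With V_CE = 0.2 V, I_C = (V_CC − 0.2)/R_C = 6.9/0.56 = 12.3 mA.
Check: β·I_B = 38.7 mA > I_C = 12.3 mA, confirming saturation.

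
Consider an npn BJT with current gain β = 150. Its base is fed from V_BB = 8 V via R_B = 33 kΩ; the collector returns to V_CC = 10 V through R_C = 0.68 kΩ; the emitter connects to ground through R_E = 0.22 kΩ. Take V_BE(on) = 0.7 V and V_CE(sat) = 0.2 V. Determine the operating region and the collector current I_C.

Assume active: I_B = (8 − 0.7)/(33 + 151×0.22) = 0.11 mA, I_C = β·I_B = 16.5 mA.
Then V_CE = 10 − 16.5×0.68 − 16.6×0.22 = -4.91 V < 0.2 V — the active assumption fails.
Re-solve with V_CE = 0.2 V. KCL at the emitter: V_E/R_E = (V_BB−0.7−V_E)/R_B + (V_CC−0.2−V_E)/R_C, giving V_E = 2.42 V.
I_C = (V_CC − 0.2 − V_E)/R_C = (9.8 − 2.42)/0.68 = 10.9 mA.
Check: I_B = (7.3 − 2.42)/33 = 0.148 mA, and β·I_B = 22.2 mA > I_C, confirming saturation.

saturation; I_C ≈ 11 mA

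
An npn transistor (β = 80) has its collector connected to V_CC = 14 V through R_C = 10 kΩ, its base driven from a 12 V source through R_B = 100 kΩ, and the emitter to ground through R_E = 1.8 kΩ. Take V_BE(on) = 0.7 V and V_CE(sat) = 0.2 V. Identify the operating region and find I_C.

saturation; I_C ≈ 1.2 mA

Assume active: I_B = (12 − 0.7)/(100 + 81×1.8) = 0.046 mA, I_C = β·I_B = 3.68 mA.
Then V_CE = 14 − 3.68×10 − 3.72×1.8 = -29.5 V < 0.2 V — the active assumption fails.
Re-solve with V_CE = 0.2 V. KCL at the emitter: V_E/R_E = (V_BB−0.7−V_E)/R_B + (V_CC−0.2−V_E)/R_C, giving V_E = 2.24 V.
I_C = (V_CC − 0.2 − V_E)/R_C = (13.8 − 2.24)/10 = 1.16 mA.
Check: I_B = (11.3 − 2.24)/100 = 0.0906 mA, and β·I_B = 7.25 mA > I_C, confirming saturation.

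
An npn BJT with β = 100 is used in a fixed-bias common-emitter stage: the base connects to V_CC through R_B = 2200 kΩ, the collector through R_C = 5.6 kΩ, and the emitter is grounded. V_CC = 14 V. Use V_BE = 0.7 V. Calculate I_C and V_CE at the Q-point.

Base loop: V_CC = I_B·R_B + V_BE, so I_B = (14 − 0.7)/2200 kΩ = 0.00605 mA.
In the active region I_C = β·I_B = 100 × 0.00605 = 0.605 mA.
Collector loop: V_CE = V_CC − I_C·R_C = 14 − 0.605×5.6 = 10.6 V.
Since V_CE = 10.6 V > V_CE(sat) ≈ 0.2 V, the transistor is in the active region as assumed.

I_C ≈ 0.6 mA, V_CE ≈ 11 V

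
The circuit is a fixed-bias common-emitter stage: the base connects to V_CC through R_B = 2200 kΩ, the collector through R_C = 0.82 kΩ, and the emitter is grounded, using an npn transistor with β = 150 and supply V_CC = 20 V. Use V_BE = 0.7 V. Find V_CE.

V_CE ≈ 19 V

Base loop: V_CC = I_B·R_B + V_BE, so I_B = (20 − 0.7)/2200 kΩ = 0.00877 mA.
In the active region I_C = β·I_B = 150 × 0.00877 = 1.32 mA.
Collector loop: V_CE = V_CC − I_C·R_C = 20 − 1.32×0.82 = 18.9 V.
Since V_CE = 18.9 V > V_CE(sat) ≈ 0.2 V, the transistor is in the active region as assumed.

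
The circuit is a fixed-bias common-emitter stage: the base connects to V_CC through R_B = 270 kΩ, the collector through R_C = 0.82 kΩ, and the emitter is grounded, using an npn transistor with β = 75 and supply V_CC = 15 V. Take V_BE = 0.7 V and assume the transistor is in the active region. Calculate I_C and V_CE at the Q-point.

I_C ≈ 4 mA, V_CE ≈ 12 V

Base loop: V_CC = I_B·R_B + V_BE, so I_B = (15 − 0.7)/270 kΩ = 0.053 mA.
In the active region I_C = β·I_B = 75 × 0.053 = 3.97 mA.
Collector loop: V_CE = V_CC − I_C·R_C = 15 − 3.97×0.82 = 11.7 V.
Since V_CE = 11.7 V > V_CE(sat) ≈ 0.2 V, the transistor is in the active region as assumed.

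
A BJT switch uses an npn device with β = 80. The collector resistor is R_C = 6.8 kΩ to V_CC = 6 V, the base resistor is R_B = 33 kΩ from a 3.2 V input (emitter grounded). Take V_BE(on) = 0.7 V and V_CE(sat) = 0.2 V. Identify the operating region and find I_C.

saturation; I_C ≈ 0.85 mA

Assume active: I_B = (3.2 − 0.7)/33 = 0.0758 mA, giving I_C = β·I_B = 6.06 mA.
But then V_CE = 6 − 6.06×6.8 = -35.2 V < V_CE(sat) = 0.2 V — impossible in the active region.
So the transistor is saturated. With V_CE = 0.2 V, I_C = (V_CC − 0.2)/R_C = 5.8/6.8 = 0.853 mA.
Check: β·I_B = 6.06 mA > I_C = 0.853 mA, confirming saturation.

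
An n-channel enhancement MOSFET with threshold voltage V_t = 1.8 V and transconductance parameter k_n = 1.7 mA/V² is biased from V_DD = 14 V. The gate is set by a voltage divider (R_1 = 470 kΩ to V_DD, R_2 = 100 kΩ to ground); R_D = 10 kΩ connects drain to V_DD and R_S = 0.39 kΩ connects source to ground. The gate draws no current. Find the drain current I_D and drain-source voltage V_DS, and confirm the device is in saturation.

I_D ≈ 0.26 mA, V_DS ≈ 11 V

V_G = V_DD·R_2/(R_1+R_2) = 14×100/570 = 2.46 V.
Assume saturation: I_D = (k_n/2)(V_GS − V_t)² with V_GS = V_G − I_D·R_S = 2.46 − 0.39·I_D.
Substituting gives 0.129·I_D² − 1.44·I_D + 0.366 = 0, with roots I_D = 0.261 or 10.8 mA.
The root I_D = 10.8 mA gives V_GS = -1.77 V ≤ V_t, so take I_D = 0.261 mA.
Then V_GS = 2.35 V and V_DS = V_DD − I_D(R_D+R_S) = 14 − 0.261×10.4 = 11.3 V.
Saturation requires V_DS ≥ V_GS − V_t = 0.554 V; 11.3 ≥ 0.554 ✓.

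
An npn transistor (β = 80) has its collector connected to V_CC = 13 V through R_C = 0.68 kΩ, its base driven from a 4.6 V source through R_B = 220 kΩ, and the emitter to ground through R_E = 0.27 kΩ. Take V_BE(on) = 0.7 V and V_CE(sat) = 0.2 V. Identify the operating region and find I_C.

active; I_C ≈ 1.3 mA

Assume active. Base-emitter loop: I_B = (V_BB − V_BE)/(R_B + (β+1)R_E) = (4.6 − 0.7)/(220 + 81×0.27) = 0.0161 mA.
I_C = β·I_B = 80×0.0161 = 1.29 mA.
V_CE = V_CC − I_C·R_C − I_E·R_E = 13 − 1.29×0.68 − 1.31×0.27 = 11.8 V > V_CE(sat), so the active-region assumption holds.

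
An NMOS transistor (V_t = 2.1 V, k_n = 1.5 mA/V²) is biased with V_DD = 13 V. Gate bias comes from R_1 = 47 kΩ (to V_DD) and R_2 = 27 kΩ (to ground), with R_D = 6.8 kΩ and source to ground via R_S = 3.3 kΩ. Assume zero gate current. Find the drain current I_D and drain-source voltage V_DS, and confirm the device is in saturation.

V_G = V_DD·R_2/(R_1+R_2) = 13×27/74 = 4.74 V.
Assume saturation: I_D = (k_n/2)(V_GS − V_t)² with V_GS = V_G − I_D·R_S = 4.74 − 3.3·I_D.
Substituting gives 8.17·I_D² − 14.1·I_D + 5.24 = 0, with roots I_D = 0.543 or 1.18 mA.
The root I_D = 1.18 mA gives V_GS = 0.845 V ≤ V_t, so take I_D = 0.543 mA.
Then V_GS = 2.95 V and V_DS = V_DD − I_D(R_D+R_S) = 13 − 0.543×10.1 = 7.51 V.
Saturation requires V_DS ≥ V_GS − V_t = 0.851 V; 7.51 ≥ 0.851 ✓.

I_D ≈ 0.54 mA, V_DS ≈ 7.5 V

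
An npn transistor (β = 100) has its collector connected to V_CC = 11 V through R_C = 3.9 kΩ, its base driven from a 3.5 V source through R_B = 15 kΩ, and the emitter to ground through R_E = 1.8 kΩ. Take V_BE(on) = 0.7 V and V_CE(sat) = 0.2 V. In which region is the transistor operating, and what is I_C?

Assume active. Base-emitter loop: I_B = (V_BB − V_BE)/(R_B + (β+1)R_E) = (3.5 − 0.7)/(15 + 101×1.8) = 0.0142 mA.
I_C = β·I_B = 100×0.0142 = 1.42 mA.
V_CE = V_CC − I_C·R_C − I_E·R_E = 11 − 1.42×3.9 − 1.44×1.8 = 2.86 V > V_CE(sat), so the active-region assumption holds.

active; I_C ≈ 1.4 mA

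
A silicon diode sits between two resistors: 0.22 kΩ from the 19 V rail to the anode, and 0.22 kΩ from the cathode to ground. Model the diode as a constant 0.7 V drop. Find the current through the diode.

I ≈ 42 mA

The two resistors are in series with the diode, so KVL gives 19 = I·0.22 + 0.7 + I·0.22.
I = (19 − 0.7) / (0.22 + 0.22) kΩ = 18.3 / 0.44 = 41.6 mA.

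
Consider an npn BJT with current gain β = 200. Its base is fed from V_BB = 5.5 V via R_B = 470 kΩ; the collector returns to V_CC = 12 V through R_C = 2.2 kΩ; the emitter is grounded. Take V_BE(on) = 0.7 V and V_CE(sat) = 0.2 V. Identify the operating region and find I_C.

active; I_C ≈ 2 mA

Assume active. Base-emitter loop: I_B = (V_BB − V_BE)/R_B = (5.5 − 0.7)/470 = 0.0102 mA.
I_C = β·I_B = 200×0.0102 = 2.04 mA.
V_CE = V_CC − I_C·R_C = 12 − 2.04×2.2 = 7.51 V > V_CE(sat), so the active-region assumption holds.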